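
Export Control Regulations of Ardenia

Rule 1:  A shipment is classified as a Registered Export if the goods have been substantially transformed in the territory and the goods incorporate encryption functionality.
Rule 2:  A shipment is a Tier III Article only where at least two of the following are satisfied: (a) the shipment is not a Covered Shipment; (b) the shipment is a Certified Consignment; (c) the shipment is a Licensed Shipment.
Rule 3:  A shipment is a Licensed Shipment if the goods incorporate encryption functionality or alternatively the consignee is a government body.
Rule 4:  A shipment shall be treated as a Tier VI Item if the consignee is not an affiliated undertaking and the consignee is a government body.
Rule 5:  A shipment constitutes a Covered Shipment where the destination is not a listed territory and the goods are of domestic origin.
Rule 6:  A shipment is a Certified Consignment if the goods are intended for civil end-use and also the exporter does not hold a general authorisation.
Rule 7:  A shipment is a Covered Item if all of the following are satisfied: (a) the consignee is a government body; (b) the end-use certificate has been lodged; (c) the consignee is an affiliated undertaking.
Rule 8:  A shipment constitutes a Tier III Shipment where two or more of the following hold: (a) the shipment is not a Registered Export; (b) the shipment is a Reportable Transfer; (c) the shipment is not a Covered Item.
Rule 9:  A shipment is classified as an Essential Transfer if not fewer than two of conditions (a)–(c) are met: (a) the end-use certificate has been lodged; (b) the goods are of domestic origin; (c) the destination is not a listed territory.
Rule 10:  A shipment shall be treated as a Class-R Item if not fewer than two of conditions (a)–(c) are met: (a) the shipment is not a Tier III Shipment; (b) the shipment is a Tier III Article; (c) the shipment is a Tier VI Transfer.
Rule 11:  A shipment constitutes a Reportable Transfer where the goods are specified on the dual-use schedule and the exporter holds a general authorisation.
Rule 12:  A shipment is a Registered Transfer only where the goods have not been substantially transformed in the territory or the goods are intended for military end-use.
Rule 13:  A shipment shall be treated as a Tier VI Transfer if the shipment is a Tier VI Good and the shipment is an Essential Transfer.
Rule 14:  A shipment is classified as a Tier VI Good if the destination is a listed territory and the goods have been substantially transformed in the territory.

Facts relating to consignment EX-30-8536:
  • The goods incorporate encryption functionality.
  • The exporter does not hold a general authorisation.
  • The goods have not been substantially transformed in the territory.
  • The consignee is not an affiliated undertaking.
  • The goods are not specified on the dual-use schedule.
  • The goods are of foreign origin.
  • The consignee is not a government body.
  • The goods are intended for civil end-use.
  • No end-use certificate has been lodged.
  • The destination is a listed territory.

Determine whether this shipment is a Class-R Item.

No

Under rule 1: the goods have been substantially transformed in the territory? no; and the goods incorporate encryption functionality? yes. So the shipment is not a Registered Export.
Under rule 11: the goods are specified on the dual-use schedule? no; and the exporter holds a general authorisation? no. So the shipment is not a Reportable Transfer.
Under rule 7: the consignee is a government body? no; and the end-use certificate has been lodged? no; and the consignee is an affiliated undertaking? no. So the shipment is not a Covered Item.
Under rule 8: not a Registered Export (rule 1)? yes; Reportable Transfer (rule 11)? no; not a Covered Item (rule 7)? yes — 2 of 3 hold (need ≥2) → satisfied.
Under rule 5: the destination is not a listed territory? no; and the goods are of domestic origin? no. So the shipment is not a Covered Shipment.
Under rule 6: the goods are intended for civil end-use? yes; and the exporter does not hold a general authorisation? yes. So the shipment is a Certified Consignment.
Under rule 3: the goods incorporate encryption functionality? yes; or the consignee is a government body? no. So the shipment is a Licensed Shipment.
Under rule 2: not a Covered Shipment (rule 5)? yes; Certified Consignment (rule 6)? yes; Licensed Shipment (rule 3)? yes — 3 of 3 hold (need ≥2) → satisfied.
Under rule 14: the destination is a listed territory? yes; and the goods have been substantially transformed in the territory? no. So the shipment is not a Tier VI Good.
Under rule 9: the end-use certificate has been lodged? no; the goods are of domestic origin? no; the destination is not a listed territory? no — 0 of 3 hold (need ≥2) → not satisfied.
Under rule 13: Tier VI Good (rule 14)? no; and Essential Transfer (rule 9)? no. So the shipment is not a Tier VI Transfer.
Under rule 10: not a Tier III Shipment (rule 8)? no; Tier III Article (rule 2)? yes; Tier VI Transfer (rule 13)? no — 1 of 3 hold (need ≥2) → not satisfied.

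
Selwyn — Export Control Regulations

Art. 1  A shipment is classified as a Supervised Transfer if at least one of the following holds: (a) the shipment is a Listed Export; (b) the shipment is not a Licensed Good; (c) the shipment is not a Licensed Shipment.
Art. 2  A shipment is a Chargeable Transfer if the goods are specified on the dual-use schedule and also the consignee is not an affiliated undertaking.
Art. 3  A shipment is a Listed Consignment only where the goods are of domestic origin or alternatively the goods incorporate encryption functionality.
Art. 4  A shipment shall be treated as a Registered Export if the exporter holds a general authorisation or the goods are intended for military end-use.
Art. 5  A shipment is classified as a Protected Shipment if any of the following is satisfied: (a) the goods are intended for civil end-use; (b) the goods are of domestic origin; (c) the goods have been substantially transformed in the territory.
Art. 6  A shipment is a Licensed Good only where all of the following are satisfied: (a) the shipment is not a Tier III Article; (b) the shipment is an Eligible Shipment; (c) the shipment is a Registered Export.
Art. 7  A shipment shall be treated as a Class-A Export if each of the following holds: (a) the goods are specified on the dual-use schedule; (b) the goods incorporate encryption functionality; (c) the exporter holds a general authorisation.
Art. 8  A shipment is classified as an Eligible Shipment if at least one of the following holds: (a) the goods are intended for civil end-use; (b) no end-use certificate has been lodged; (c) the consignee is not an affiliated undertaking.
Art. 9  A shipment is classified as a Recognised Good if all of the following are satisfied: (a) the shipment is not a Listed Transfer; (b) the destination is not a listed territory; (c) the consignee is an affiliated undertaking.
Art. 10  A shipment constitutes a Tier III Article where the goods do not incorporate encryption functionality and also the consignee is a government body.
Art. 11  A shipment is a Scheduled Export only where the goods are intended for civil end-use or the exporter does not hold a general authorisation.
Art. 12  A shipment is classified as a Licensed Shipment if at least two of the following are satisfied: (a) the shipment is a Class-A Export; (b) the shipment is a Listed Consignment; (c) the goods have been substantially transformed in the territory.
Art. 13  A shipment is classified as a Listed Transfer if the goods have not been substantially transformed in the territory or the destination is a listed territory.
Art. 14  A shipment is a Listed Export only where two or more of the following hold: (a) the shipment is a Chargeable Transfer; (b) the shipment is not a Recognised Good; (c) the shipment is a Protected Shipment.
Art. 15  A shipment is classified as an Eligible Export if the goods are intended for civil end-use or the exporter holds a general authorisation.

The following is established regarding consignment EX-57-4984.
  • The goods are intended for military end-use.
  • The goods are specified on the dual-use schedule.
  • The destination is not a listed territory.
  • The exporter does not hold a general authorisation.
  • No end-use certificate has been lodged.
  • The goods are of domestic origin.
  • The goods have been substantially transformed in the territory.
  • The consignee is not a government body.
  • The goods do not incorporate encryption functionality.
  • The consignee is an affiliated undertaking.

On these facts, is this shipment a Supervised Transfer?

No

article 2 — Chargeable Transfer: [the goods are specified on the dual-use schedule? yes] AND [the consignee is not an affiliated undertaking? no] → not satisfied.
article 13 — Listed Transfer: [the goods have not been substantially transformed in the territory? no] OR [the destination is a listed territory? no] → not satisfied.
article 9 — Recognised Good: [not a Listed Transfer (article 13)? yes] AND [the destination is not a listed territory? yes] AND [the consignee is an affiliated undertaking? yes] → satisfied.
article 5 — Protected Shipment: [the goods are intended for civil end-use? no] OR [the goods are of domestic origin? yes] OR [the goods have been substantially transformed in the territory? yes] → satisfied.
article 14 — Listed Export: Chargeable Transfer (article 2)? no; not a Recognised Good (article 9)? no; Protected Shipment (article 5)? yes — 1 of 3 hold (need ≥2) → not satisfied.
article 10 — Tier III Article: [the goods do not incorporate encryption functionality? yes] AND [the consignee is a government body? no] → not satisfied.
article 8 — Eligible Shipment: [the goods are intended for civil end-use? no] OR [no end-use certificate has been lodged? yes] OR [the consignee is not an affiliated undertaking? no] → satisfied.
article 4 — Registered Export: [the exporter holds a general authorisation? no] OR [the goods are intended for military end-use? yes] → satisfied.
article 6 — Licensed Good: [not a Tier III Article (article 10)? yes] AND [Eligible Shipment (article 8)? yes] AND [Registered Export (article 4)? yes] → satisfied.
article 7 — Class-A Export: [the goods are specified on the dual-use schedule? yes] AND [the goods incorporate encryption functionality? no] AND [the exporter holds a general authorisation? no] → not satisfied.
article 3 — Listed Consignment: [the goods are of domestic origin? yes] OR [the goods incorporate encryption functionality? no] → satisfied.
article 12 — Licensed Shipment: Class-A Export (article 7)? no; Listed Consignment (article 3)? yes; the goods have been substantially transformed in the territory? yes — 2 of 3 hold (need ≥2) → satisfied.
article 1 — Supervised Transfer: [Listed Export (article 14)? no] OR [not a Licensed Good (article 6)? no] OR [not a Licensed Shipment (article 12)? no] → not satisfied.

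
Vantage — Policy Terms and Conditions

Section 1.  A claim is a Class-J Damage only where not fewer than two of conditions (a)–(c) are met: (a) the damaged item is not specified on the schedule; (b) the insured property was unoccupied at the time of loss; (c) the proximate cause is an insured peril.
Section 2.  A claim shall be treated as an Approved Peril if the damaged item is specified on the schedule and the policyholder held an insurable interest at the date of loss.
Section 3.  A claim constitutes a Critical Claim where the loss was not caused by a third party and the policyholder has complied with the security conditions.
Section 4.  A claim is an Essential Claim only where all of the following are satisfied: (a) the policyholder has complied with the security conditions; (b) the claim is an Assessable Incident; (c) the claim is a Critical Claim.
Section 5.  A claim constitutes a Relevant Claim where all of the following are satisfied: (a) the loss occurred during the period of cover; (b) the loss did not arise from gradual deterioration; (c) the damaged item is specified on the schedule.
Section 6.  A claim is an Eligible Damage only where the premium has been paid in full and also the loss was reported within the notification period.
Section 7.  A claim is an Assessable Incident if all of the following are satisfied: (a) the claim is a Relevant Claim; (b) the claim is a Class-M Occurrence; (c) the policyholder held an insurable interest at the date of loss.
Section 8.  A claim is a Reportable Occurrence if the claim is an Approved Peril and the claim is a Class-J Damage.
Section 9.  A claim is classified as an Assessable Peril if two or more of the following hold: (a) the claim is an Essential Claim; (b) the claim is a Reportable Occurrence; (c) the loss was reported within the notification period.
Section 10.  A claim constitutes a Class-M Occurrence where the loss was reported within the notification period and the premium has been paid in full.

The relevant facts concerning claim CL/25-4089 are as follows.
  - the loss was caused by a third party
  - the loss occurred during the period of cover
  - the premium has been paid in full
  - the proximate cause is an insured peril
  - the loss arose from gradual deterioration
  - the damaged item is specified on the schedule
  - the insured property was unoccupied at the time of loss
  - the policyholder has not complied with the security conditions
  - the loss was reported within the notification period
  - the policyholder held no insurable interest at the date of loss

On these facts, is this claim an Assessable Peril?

section 5 — Relevant Claim: [the loss occurred during the period of cover? yes] AND [the loss did not arise from gradual deterioration? no] AND [the damaged item is specified on the schedule? yes] → not satisfied.
section 10 — Class-M Occurrence: [the loss was reported within the notification period? yes] AND [the premium has been paid in full? yes] → satisfied.
section 7 — Assessable Incident: [Relevant Claim (section 5)? no] AND [Class-M Occurrence (section 10)? yes] AND [the policyholder held an insurable interest at the date of loss? no] → not satisfied.
section 3 — Critical Claim: [the loss was not caused by a third party? no] AND [the policyholder has complied with the security conditions? no] → not satisfied.
section 4 — Essential Claim: [the policyholder has complied with the security conditions? no] AND [Assessable Incident (section 7)? no] AND [Critical Claim (section 3)? no] → not satisfied.
section 2 — Approved Peril: [the damaged item is specified on the schedule? yes] AND [the policyholder held an insurable interest at the date of loss? no] → not satisfied.
section 1 — Class-J Damage: the damaged item is not specified on the schedule? no; the insured property was unoccupied at the time of loss? yes; the proximate cause is an insured peril? yes — 2 of 3 hold (need ≥2) → satisfied.
section 8 — Reportable Occurrence: [Approved Peril (section 2)? no] AND [Class-J Damage (section 1)? yes] → not satisfied.
section 9 — Assessable Peril: Essential Claim (section 4)? no; Reportable Occurrence (section 8)? no; the loss was reported within the notification period? yes — 1 of 3 hold (need ≥2) → not satisfied.

No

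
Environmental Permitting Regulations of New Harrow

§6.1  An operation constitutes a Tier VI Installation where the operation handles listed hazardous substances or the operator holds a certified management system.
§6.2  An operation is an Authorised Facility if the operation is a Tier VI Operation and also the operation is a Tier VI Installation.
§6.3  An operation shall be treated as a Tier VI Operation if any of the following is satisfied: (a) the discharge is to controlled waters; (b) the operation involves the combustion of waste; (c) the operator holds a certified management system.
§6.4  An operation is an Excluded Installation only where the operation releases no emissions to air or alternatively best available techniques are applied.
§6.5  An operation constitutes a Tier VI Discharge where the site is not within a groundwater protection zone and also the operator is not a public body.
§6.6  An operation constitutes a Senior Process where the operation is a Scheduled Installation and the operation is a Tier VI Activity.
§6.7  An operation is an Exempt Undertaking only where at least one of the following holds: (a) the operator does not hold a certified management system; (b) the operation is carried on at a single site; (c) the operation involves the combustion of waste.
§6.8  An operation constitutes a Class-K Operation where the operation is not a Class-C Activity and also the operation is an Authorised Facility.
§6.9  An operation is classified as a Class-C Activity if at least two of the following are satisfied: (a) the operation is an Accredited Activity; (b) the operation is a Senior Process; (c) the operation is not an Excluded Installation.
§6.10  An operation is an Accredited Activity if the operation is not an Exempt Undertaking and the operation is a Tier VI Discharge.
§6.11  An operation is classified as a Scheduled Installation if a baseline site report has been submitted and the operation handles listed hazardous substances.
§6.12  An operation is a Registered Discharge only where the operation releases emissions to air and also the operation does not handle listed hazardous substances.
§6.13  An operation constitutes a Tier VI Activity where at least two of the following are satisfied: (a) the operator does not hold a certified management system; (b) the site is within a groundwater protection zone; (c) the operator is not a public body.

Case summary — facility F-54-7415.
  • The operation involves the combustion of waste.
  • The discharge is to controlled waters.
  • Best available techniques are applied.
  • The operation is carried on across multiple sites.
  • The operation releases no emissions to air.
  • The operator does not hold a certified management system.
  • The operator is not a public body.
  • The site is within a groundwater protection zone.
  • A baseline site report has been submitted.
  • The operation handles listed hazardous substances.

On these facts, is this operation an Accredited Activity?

No

§6.7 — Exempt Undertaking: [the operator does not hold a certified management system? yes] OR [the operation is carried on at a single site? no] OR [the operation involves the combustion of waste? yes] → satisfied.
§6.5 — Tier VI Discharge: [the site is not within a groundwater protection zone? no] AND [the operator is not a public body? yes] → not satisfied.
§6.10 — Accredited Activity: [not an Exempt Undertaking (§6.7)? no] AND [Tier VI Discharge (§6.5)? no] → not satisfied.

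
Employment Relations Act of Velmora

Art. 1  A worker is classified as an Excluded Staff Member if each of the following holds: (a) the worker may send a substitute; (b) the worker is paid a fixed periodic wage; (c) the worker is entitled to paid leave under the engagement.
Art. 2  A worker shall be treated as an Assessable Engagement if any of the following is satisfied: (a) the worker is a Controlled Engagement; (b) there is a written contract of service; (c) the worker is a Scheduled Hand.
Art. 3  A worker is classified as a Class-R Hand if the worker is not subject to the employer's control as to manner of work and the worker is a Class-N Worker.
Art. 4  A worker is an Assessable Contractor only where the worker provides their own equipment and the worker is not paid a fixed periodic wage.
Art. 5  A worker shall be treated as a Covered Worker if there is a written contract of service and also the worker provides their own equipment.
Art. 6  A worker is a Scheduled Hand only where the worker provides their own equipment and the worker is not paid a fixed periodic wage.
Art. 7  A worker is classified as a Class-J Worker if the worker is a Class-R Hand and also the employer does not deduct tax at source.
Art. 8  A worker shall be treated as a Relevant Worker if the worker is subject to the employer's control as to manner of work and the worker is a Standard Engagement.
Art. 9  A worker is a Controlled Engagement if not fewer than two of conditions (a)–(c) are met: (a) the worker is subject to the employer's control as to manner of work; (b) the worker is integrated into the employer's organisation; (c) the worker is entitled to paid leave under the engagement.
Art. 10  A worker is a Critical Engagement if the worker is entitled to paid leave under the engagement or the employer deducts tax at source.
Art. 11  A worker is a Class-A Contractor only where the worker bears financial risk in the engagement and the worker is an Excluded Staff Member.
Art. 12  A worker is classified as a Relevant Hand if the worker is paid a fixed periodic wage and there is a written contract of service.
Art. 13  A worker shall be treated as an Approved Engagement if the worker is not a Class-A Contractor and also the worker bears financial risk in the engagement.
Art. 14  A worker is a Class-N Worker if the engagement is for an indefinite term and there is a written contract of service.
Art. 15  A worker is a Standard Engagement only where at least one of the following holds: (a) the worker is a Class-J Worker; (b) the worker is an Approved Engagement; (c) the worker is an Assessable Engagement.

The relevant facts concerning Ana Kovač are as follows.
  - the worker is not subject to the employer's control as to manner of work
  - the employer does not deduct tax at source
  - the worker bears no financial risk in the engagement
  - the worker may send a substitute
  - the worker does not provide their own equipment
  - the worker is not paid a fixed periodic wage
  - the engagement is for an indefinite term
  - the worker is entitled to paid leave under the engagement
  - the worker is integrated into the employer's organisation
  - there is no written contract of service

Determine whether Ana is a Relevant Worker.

No

article 14 — Class-N Worker: [the engagement is for an indefinite term? yes] AND [there is a written contract of service? no] → not satisfied.
article 3 — Class-R Hand: [the worker is not subject to the employer's control as to manner of work? yes] AND [Class-N Worker (article 14)? no] → not satisfied.
article 7 — Class-J Worker: [Class-R Hand (article 3)? no] AND [the employer does not deduct tax at source? yes] → not satisfied.
article 1 — Excluded Staff Member: [the worker may send a substitute? yes] AND [the worker is paid a fixed periodic wage? no] AND [the worker is entitled to paid leave under the engagement? yes] → not satisfied.
article 11 — Class-A Contractor: [the worker bears financial risk in the engagement? no] AND [Excluded Staff Member (article 1)? no] → not satisfied.
article 13 — Approved Engagement: [not a Class-A Contractor (article 11)? yes] AND [the worker bears financial risk in the engagement? no] → not satisfied.
article 9 — Controlled Engagement: the worker is subject to the employer's control as to manner of work? no; the worker is integrated into the employer's organisation? yes; the worker is entitled to paid leave under the engagement? yes — 2 of 3 hold (need ≥2) → satisfied.
article 6 — Scheduled Hand: [the worker provides their own equipment? no] AND [the worker is not paid a fixed periodic wage? yes] → not satisfied.
article 2 — Assessable Engagement: [Controlled Engagement (article 9)? yes] OR [there is a written contract of service? no] OR [Scheduled Hand (article 6)? no] → satisfied.
article 15 — Standard Engagement: [Class-J Worker (article 7)? no] OR [Approved Engagement (article 13)? no] OR [Assessable Engagement (article 2)? yes] → satisfied.
article 8 — Relevant Worker: [the worker is subject to the employer's control as to manner of work? no] AND [Standard Engagement (article 15)? yes] → not satisfied.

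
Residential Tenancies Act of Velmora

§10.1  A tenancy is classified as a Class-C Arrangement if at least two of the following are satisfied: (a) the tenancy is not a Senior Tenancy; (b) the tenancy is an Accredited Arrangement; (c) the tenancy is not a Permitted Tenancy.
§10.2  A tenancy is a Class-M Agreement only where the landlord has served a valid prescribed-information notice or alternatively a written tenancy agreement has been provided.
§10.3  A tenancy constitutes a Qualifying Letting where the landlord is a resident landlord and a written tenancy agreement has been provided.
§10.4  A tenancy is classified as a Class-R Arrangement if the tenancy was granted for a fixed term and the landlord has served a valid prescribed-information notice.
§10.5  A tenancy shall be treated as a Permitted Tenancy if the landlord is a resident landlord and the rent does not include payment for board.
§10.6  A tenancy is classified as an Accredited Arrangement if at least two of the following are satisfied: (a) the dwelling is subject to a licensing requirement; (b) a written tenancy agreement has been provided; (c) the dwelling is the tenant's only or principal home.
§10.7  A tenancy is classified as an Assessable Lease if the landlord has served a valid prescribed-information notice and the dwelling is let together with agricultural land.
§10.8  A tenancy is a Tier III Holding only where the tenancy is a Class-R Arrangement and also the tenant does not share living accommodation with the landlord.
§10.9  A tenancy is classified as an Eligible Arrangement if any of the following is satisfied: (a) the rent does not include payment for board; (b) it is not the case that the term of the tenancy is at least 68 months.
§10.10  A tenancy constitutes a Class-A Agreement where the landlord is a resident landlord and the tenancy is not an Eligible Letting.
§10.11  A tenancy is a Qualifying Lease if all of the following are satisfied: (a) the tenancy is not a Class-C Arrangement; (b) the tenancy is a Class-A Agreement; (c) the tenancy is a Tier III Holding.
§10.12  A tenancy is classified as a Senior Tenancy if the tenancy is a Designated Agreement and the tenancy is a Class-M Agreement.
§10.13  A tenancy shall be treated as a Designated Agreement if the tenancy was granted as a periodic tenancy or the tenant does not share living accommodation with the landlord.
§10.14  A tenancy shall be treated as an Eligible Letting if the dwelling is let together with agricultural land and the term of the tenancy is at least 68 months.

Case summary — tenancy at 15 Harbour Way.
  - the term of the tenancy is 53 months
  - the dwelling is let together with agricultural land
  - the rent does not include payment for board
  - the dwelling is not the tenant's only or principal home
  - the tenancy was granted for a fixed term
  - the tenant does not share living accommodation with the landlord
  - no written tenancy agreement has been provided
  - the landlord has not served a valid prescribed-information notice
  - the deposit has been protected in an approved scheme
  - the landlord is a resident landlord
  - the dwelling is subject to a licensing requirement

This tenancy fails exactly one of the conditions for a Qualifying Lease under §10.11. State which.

Tier III Holding

Under §10.13: the tenancy was granted as a periodic tenancy? no; or the tenant does not share living accommodation with the landlord? yes. So the tenancy is a Designated Agreement.
Under §10.2: the landlord has served a valid prescribed-information notice? no; or a written tenancy agreement has been provided? no. So the tenancy is not a Class-M Agreement.
Under §10.12: Designated Agreement (§10.13)? yes; and Class-M Agreement (§10.2)? no. So the tenancy is not a Senior Tenancy.
Under §10.6: the dwelling is subject to a licensing requirement? yes; a written tenancy agreement has been provided? no; the dwelling is the tenant's only or principal home? no — 1 of 3 hold (need ≥2) → not satisfied.
Under §10.5: the landlord is a resident landlord? yes; and the rent does not include payment for board? yes. So the tenancy is a Permitted Tenancy.
Under §10.1: not a Senior Tenancy (§10.12)? yes; Accredited Arrangement (§10.6)? no; not a Permitted Tenancy (§10.5)? no — 1 of 3 hold (need ≥2) → not satisfied.
Under §10.14: the dwelling is let together with agricultural land? yes; and term of the tenancy: 53 months ≥ 68 months? no. So the tenancy is not an Eligible Letting.
Under §10.10: the landlord is a resident landlord? yes; and not an Eligible Letting (§10.14)? yes. So the tenancy is a Class-A Agreement.
Under §10.4: the tenancy was granted for a fixed term? yes; and the landlord has served a valid prescribed-information notice? no. So the tenancy is not a Class-R Arrangement.
Under §10.8: Class-R Arrangement (§10.4)? no; and the tenant does not share living accommodation with the landlord? yes. So the tenancy is not a Tier III Holding.
Under §10.11: not a Class-C Arrangement (§10.1)? yes; and Class-A Agreement (§10.10)? yes; and Tier III Holding (§10.8)? no. So the tenancy is not a Qualifying Lease.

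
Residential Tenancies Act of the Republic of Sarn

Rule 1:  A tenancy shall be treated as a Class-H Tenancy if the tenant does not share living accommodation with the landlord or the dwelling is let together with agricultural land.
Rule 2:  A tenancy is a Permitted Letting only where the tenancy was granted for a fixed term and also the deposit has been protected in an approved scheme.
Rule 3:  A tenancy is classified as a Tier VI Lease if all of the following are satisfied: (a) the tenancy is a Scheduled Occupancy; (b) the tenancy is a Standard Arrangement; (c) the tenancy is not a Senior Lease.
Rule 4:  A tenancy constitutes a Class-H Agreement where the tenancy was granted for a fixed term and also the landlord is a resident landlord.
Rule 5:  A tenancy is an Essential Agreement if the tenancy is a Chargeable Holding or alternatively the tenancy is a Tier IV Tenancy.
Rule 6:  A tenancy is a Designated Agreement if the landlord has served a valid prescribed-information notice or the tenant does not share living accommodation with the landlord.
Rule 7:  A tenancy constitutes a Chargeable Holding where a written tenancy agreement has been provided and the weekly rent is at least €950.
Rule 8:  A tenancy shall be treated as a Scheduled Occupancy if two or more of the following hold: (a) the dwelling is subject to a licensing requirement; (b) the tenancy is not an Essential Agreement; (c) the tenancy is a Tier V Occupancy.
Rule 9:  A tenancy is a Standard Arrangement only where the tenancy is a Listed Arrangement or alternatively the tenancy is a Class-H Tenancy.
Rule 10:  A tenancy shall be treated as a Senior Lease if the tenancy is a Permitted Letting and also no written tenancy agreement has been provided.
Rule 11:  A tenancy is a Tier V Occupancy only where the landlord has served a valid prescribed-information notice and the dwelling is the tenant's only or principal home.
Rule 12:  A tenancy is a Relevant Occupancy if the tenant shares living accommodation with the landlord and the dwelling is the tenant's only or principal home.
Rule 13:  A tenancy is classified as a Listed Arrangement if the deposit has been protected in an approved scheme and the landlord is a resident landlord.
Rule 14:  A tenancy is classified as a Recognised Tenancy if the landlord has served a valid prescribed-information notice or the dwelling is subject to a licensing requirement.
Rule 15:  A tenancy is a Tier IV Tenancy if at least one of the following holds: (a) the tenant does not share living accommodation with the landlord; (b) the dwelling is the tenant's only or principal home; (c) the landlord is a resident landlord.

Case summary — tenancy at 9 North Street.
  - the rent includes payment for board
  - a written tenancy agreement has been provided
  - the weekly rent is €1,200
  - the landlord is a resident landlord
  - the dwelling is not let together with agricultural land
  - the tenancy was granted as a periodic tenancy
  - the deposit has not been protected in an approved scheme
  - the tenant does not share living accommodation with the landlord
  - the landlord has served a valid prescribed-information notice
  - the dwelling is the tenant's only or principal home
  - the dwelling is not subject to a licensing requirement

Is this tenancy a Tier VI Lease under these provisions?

rule 7 — Chargeable Holding: [a written tenancy agreement has been provided? yes] AND [weekly rent: €1,200 ≥ €950? yes] → satisfied.
rule 15 — Tier IV Tenancy: [the tenant does not share living accommodation with the landlord? yes] OR [the dwelling is the tenant's only or principal home? yes] OR [the landlord is a resident landlord? yes] → satisfied.
rule 5 — Essential Agreement: [Chargeable Holding (rule 7)? yes] OR [Tier IV Tenancy (rule 15)? yes] → satisfied.
rule 11 — Tier V Occupancy: [the landlord has served a valid prescribed-information notice? yes] AND [the dwelling is the tenant's only or principal home? yes] → satisfied.
rule 8 — Scheduled Occupancy: the dwelling is subject to a licensing requirement? no; not an Essential Agreement (rule 5)? no; Tier V Occupancy (rule 11)? yes — 1 of 3 hold (need ≥2) → not satisfied.
rule 13 — Listed Arrangement: [the deposit has been protected in an approved scheme? no] AND [the landlord is a resident landlord? yes] → not satisfied.
rule 1 — Class-H Tenancy: [the tenant does not share living accommodation with the landlord? yes] OR [the dwelling is let together with agricultural land? no] → satisfied.
rule 9 — Standard Arrangement: [Listed Arrangement (rule 13)? no] OR [Class-H Tenancy (rule 1)? yes] → satisfied.
rule 2 — Permitted Letting: [the tenancy was granted for a fixed term? no] AND [the deposit has been protected in an approved scheme? no] → not satisfied.
rule 10 — Senior Lease: [Permitted Letting (rule 2)? no] AND [no written tenancy agreement has been provided? no] → not satisfied.
rule 3 — Tier VI Lease: [Scheduled Occupancy (rule 8)? no] AND [Standard Arrangement (rule 9)? yes] AND [not a Senior Lease (rule 10)? yes] → not satisfied.

No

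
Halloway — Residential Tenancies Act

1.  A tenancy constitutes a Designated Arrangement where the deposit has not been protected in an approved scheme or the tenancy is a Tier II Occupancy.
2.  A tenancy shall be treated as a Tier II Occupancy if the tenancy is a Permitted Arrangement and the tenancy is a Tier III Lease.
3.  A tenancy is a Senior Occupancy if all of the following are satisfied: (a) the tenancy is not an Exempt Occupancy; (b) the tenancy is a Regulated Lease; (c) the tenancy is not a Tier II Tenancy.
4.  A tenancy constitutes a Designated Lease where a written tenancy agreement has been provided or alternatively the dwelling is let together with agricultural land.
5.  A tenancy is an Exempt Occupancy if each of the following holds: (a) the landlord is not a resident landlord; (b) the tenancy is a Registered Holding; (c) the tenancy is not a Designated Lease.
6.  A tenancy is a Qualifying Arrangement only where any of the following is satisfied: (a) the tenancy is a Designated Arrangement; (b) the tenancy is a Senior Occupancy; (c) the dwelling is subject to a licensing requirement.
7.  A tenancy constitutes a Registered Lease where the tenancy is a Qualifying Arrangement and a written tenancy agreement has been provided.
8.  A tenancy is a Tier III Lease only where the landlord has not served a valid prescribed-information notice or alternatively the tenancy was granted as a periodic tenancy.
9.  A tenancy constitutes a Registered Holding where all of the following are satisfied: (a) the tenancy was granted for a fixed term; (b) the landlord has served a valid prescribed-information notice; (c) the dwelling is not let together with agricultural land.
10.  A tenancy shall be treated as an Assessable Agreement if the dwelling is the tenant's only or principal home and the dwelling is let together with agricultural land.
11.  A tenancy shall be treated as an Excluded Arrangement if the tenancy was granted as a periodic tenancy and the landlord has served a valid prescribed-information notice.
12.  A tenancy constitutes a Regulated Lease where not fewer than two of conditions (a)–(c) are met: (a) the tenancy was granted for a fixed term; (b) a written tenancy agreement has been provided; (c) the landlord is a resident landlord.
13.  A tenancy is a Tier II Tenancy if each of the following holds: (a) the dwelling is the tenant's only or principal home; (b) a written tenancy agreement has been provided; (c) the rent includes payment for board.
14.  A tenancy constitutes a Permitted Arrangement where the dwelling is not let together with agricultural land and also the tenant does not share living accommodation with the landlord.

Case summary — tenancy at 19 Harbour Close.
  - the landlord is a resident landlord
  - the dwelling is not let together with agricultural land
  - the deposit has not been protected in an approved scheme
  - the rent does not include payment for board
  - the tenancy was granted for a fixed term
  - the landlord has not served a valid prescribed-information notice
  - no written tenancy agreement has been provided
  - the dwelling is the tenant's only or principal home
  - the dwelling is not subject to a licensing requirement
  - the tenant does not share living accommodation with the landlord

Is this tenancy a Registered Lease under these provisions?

No

paragraph 14 — Permitted Arrangement: [the dwelling is not let together with agricultural land? yes] AND [the tenant does not share living accommodation with the landlord? yes] → satisfied.
paragraph 8 — Tier III Lease: [the landlord has not served a valid prescribed-information notice? yes] OR [the tenancy was granted as a periodic tenancy? no] → satisfied.
paragraph 2 — Tier II Occupancy: [Permitted Arrangement (paragraph 14)? yes] AND [Tier III Lease (paragraph 8)? yes] → satisfied.
paragraph 1 — Designated Arrangement: [the deposit has not been protected in an approved scheme? yes] OR [Tier II Occupancy (paragraph 2)? yes] → satisfied.
paragraph 9 — Registered Holding: [the tenancy was granted for a fixed term? yes] AND [the landlord has served a valid prescribed-information notice? no] AND [the dwelling is not let together with agricultural land? yes] → not satisfied.
paragraph 4 — Designated Lease: [a written tenancy agreement has been provided? no] OR [the dwelling is let together with agricultural land? no] → not satisfied.
paragraph 5 — Exempt Occupancy: [the landlord is not a resident landlord? no] AND [Registered Holding (paragraph 9)? no] AND [not a Designated Lease (paragraph 4)? yes] → not satisfied.
paragraph 12 — Regulated Lease: the tenancy was granted for a fixed term? yes; a written tenancy agreement has been provided? no; the landlord is a resident landlord? yes — 2 of 3 hold (need ≥2) → satisfied.
paragraph 13 — Tier II Tenancy: [the dwelling is the tenant's only or principal home? yes] AND [a written tenancy agreement has been provided? no] AND [the rent includes payment for board? no] → not satisfied.
paragraph 3 — Senior Occupancy: [not an Exempt Occupancy (paragraph 5)? yes] AND [Regulated Lease (paragraph 12)? yes] AND [not a Tier II Tenancy (paragraph 13)? yes] → satisfied.
paragraph 6 — Qualifying Arrangement: [Designated Arrangement (paragraph 1)? yes] OR [Senior Occupancy (paragraph 3)? yes] OR [the dwelling is subject to a licensing requirement? no] → satisfied.
paragraph 7 — Registered Lease: [Qualifying Arrangement (paragraph 6)? yes] AND [a written tenancy agreement has been provided? no] → not satisfied.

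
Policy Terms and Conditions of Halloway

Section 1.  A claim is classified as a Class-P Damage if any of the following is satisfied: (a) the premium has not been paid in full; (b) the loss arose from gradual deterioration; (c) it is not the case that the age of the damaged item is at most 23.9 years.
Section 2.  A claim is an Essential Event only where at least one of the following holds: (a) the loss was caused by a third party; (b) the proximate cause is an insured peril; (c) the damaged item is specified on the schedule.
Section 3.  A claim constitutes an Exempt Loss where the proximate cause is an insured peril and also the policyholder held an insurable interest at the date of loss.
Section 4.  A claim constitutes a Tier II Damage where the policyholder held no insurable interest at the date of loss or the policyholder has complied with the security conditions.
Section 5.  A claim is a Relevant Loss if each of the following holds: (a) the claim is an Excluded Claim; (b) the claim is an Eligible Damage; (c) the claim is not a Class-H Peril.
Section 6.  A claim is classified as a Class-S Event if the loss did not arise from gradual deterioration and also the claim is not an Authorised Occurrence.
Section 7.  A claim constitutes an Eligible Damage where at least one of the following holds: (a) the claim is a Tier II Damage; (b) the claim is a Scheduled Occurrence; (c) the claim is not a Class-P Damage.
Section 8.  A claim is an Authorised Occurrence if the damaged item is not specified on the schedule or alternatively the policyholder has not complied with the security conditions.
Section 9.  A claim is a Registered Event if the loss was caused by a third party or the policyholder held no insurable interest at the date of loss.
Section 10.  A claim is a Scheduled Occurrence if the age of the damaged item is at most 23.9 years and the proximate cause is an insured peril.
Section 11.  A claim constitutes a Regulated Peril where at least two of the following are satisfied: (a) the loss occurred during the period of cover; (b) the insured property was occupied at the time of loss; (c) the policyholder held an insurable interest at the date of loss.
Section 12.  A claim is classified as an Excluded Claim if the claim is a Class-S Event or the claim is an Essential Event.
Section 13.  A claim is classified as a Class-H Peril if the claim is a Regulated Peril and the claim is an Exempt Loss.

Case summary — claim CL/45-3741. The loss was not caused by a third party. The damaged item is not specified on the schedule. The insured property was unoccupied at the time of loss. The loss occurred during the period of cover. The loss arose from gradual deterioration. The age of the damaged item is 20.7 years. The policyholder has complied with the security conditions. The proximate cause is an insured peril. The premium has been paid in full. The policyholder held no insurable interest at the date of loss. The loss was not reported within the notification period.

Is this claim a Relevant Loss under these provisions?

Yes

Under section 8: the damaged item is not specified on the schedule? yes; or the policyholder has not complied with the security conditions? no. So the claim is an Authorised Occurrence.
Under section 6: the loss did not arise from gradual deterioration? no; and not an Authorised Occurrence (section 8)? no. So the claim is not a Class-S Event.
Under section 2: the loss was caused by a third party? no; or the proximate cause is an insured peril? yes; or the damaged item is specified on the schedule? no. So the claim is an Essential Event.
Under section 12: Class-S Event (section 6)? no; or Essential Event (section 2)? yes. So the claim is an Excluded Claim.
Under section 4: the policyholder held no insurable interest at the date of loss? yes; or the policyholder has complied with the security conditions? yes. So the claim is a Tier II Damage.
Under section 10: age of the damaged item: 20.7 years ≤ 23.9 years? yes; and the proximate cause is an insured peril? yes. So the claim is a Scheduled Occurrence.
Under section 1: the premium has not been paid in full? no; or the loss arose from gradual deterioration? yes; or age of the damaged item: 20.7 years ≤ 23.9 years? yes, so negated condition no. So the claim is a Class-P Damage.
Under section 7: Tier II Damage (section 4)? yes; or Scheduled Occurrence (section 10)? yes; or not a Class-P Damage (section 1)? no. So the claim is an Eligible Damage.
Under section 11: the loss occurred during the period of cover? yes; the insured property was occupied at the time of loss? no; the policyholder held an insurable interest at the date of loss? no — 1 of 3 hold (need ≥2) → not satisfied.
Under section 3: the proximate cause is an insured peril? yes; and the policyholder held an insurable interest at the date of loss? no. So the claim is not an Exempt Loss.
Under section 13: Regulated Peril (section 11)? no; and Exempt Loss (section 3)? no. So the claim is not a Class-H Peril.
Under section 5: Excluded Claim (section 12)? yes; and Eligible Damage (section 7)? yes; and not a Class-H Peril (section 13)? yes. So the claim is a Relevant Loss.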